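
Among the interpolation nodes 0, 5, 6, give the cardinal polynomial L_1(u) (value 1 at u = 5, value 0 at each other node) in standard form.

L_1(u) = -(1/5)u^2 + (6/5)u

L_1(u) = u(u - 6) / [(5)·(-1)]
       = (u^2 - 6u) / (-5)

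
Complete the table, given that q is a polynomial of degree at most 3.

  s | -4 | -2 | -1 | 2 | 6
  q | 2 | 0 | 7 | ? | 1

2361/70

The 4 known values determine q uniquely (degree ≤ 3).
L_0(2) = (4)·(3)·(-4)/[(-2)·(-3)·(-10)] = 4/5
L_1(2) = (6)·(3)·(-4)/[(2)·(-1)·(-8)] = -9/2
L_2(2) = (6)·(4)·(-4)/[(3)·(1)·(-7)] = 32/7
L_3(2) = (6)·(4)·(3)/[(10)·(8)·(7)] = 9/70
Sum: 2·(4/5) + 0 + 7·(32/7) + 1·(9/70) = 2361/70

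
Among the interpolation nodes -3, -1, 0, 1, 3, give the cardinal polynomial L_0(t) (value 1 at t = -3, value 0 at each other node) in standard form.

L_0(t) = (t + 1)t(t - 1)(t - 3) / [(-2)·(-3)·(-4)·(-6)]
       = (t^4 - 3t^3 - t^2 + 3t) / (144)

L_0(t) = (1/144)t^4 - (1/48)t^3 - (1/144)t^2 + (1/48)t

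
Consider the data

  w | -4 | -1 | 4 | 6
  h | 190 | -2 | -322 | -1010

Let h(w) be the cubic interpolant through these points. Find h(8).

L_0(8) = (9)·(4)·(2)/[(-3)·(-8)·(-10)] = -3/10
L_1(8) = (12)·(4)·(2)/[(3)·(-5)·(-7)] = 32/35
L_2(8) = (12)·(9)·(2)/[(8)·(5)·(-2)] = -27/10
L_3(8) = (12)·(9)·(4)/[(10)·(7)·(2)] = 108/35
Sum: 190·(-3/10) + (-2)·(32/35) + (-322)·(-27/10) + (-1010)·(108/35) = -2306

-2306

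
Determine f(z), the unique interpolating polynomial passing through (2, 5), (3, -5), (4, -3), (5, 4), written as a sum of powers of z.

f(z) = -(7/6)z^3 + (33/2)z^2 - (211/3)z + 89

Build the Lagrange basis polynomials:
L_0(z) = (z - 3)(z - 4)(z - 5) / [-6] = -(1/6)z^3 + 2z^2 - (47/6)z + 10
L_1(z) = (z - 2)(z - 4)(z - 5) / [2] = (1/2)z^3 - (11/2)z^2 + 19z - 20
L_2(z) = (z - 2)(z - 3)(z - 5) / [-2] = -(1/2)z^3 + 5z^2 - (31/2)z + 15
L_3(z) = (z - 2)(z - 3)(z - 4) / [6] = (1/6)z^3 - (3/2)z^2 + (13/3)z - 4
f(z) = 5·L_0 + (-5)·L_1 + (-3)·L_2 + 4·L_3
  5·L_0(z) = -(5/6)z^3 + 10z^2 - (235/6)z + 50
  (-5)·L_1(z) = -(5/2)z^3 + (55/2)z^2 - 95z + 100
  (-3)·L_2(z) = (3/2)z^3 - 15z^2 + (93/2)z - 45
  4·L_3(z) = (2/3)z^3 - 6z^2 + (52/3)z - 16
Adding term by term: -(7/6)z^3 + (33/2)z^2 - (211/3)z + 89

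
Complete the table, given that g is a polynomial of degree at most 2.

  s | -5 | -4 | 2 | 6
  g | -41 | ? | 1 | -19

The 3 known values determine g uniquely (degree ≤ 2).
Evaluate each Lagrange basis at s = -4:
L_0(-4) = (-6)·(-10)/[(-7)·(-11)] = 60/77
L_1(-4) = (1)·(-10)/[(7)·(-4)] = 5/14
L_2(-4) = (1)·(-6)/[(11)·(4)] = -3/22
Sum: (-41)·(60/77) + 1·(5/14) + (-19)·(-3/22) = -29

-29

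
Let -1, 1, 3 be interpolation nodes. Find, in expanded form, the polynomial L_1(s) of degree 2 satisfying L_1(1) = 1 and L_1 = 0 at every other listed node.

L_1(s) = (s + 1)(s - 3) / [(2)·(-2)]
       = (s^2 - 2s - 3) / (-4)

L_1(s) = -(1/4)s^2 + (1/2)s + 3/4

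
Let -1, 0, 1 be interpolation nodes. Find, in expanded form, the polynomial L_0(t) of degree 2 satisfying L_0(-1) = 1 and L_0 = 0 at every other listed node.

L_0(t) = (1/2)t^2 - (1/2)t

L_0(t) = t(t - 1) / [(-1)·(-2)]
       = (t^2 - t) / (2)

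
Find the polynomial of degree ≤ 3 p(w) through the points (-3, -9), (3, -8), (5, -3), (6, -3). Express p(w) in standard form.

p(w) = -(1/8)w^3 + (11/12)w^2 + (31/24)w - 67/4

Newton's divided differences:
p[-3,3] = (-8 - (-9)) / (3 - (-3)) = 1/6
p[3,5] = (-3 - (-8)) / (5 - 3) = 5/2
p[5,6] = (-3 - (-3)) / (6 - 5) = 0
p[-3,3,5] = (5/2 - 1/6) / (5 - (-3)) = 7/24
p[3,5,6] = (0 - 5/2) / (6 - 3) = -5/6
p[-3,3,5,6] = (-5/6 - 7/24) / (6 - (-3)) = -1/8
p(w) = -9 + (1/6)·(w + 3) + (7/24)·(w + 3)(w - 3) + (-1/8)·(w + 3)(w - 3)(w - 5)
Expanding: p(w) = -(1/8)w^3 + (11/12)w^2 + (31/24)w - 67/4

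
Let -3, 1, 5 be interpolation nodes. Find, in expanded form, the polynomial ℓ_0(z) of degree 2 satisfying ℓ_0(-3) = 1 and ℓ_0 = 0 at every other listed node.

ℓ_0(z) = (1/32)z^2 - (3/16)z + 5/32

ℓ_0(z) = (z - 1)(z - 5) / [(-4)·(-8)]
       = (z^2 - 6z + 5) / (32)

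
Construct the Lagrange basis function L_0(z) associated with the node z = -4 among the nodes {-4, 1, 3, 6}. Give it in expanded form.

L_0(z) = (z - 1)(z - 3)(z - 6) / [(-5)·(-7)·(-10)]
       = (z^3 - 10z^2 + 27z - 18) / (-350)

L_0(z) = -(1/350)z^3 + (1/35)z^2 - (27/350)z + 9/175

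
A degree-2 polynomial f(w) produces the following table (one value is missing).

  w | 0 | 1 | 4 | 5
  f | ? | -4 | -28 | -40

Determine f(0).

The 3 known values determine f uniquely (degree ≤ 2).
L_0(0) = (-4)·(-5)/[(-3)·(-4)] = 5/3
L_1(0) = (-1)·(-5)/[(3)·(-1)] = -5/3
L_2(0) = (-1)·(-4)/[(4)·(1)] = 1
Sum: (-4)·(5/3) + (-28)·(-5/3) + (-40)·(1) = 0

0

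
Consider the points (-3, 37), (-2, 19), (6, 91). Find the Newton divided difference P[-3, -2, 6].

3

P[-3,-2] = (19 - 37) / (-2 - (-3)) = -18
P[-2,6] = (91 - 19) / (6 - (-2)) = 9
P[-3,-2,6] = (9 - (-18)) / (6 - (-3)) = 3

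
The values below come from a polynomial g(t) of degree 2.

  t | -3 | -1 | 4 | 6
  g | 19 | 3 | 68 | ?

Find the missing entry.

The 3 known values determine g uniquely (degree ≤ 2).
Evaluate each Lagrange basis at t = 6:
L_0(6) = (7)·(2)/[(-2)·(-7)] = 1
L_1(6) = (9)·(2)/[(2)·(-5)] = -9/5
L_2(6) = (9)·(7)/[(7)·(5)] = 9/5
Sum: 19·(1) + 3·(-9/5) + 68·(9/5) = 136

136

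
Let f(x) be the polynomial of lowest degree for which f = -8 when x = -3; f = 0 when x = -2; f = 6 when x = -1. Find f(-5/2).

L_0(-5/2) = (-1/2)·(-3/2)/[(-1)·(-2)] = 3/8
L_1(-5/2) = (1/2)·(-3/2)/[(1)·(-1)] = 3/4
L_2(-5/2) = (1/2)·(-1/2)/[(2)·(1)] = -1/8
Sum: (-8)·(3/8) + 0 + 6·(-1/8) = -15/4

-15/4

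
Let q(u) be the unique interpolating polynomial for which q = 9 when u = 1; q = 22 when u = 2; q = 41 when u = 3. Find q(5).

97

Using Newton's divided-difference form:
q[1,2] = (22 - 9) / (2 - 1) = 13
q[2,3] = (41 - 22) / (3 - 2) = 19
q[1,2,3] = (19 - 13) / (3 - 1) = 3
q(5) = 9 + 13·(4) + 3·(4)·(3) = 97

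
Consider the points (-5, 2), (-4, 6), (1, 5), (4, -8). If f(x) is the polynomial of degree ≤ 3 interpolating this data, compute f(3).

-394/135

L_0(3) = (7)·(2)·(-1)/[(-1)·(-6)·(-9)] = 7/27
L_1(3) = (8)·(2)·(-1)/[(1)·(-5)·(-8)] = -2/5
L_2(3) = (8)·(7)·(-1)/[(6)·(5)·(-3)] = 28/45
L_3(3) = (8)·(7)·(2)/[(9)·(8)·(3)] = 14/27
Sum: 2·(7/27) + 6·(-2/5) + 5·(28/45) + (-8)·(14/27) = -394/135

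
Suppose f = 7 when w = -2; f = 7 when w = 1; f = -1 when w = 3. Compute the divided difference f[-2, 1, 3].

f[-2,1] = (7 - 7) / (1 - (-2)) = 0
f[1,3] = (-1 - 7) / (3 - 1) = -4
f[-2,1,3] = (-4 - 0) / (3 - (-2)) = -4/5

-4/5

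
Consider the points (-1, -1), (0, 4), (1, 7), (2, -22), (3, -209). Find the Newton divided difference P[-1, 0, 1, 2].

P[-1,0] = (4 - (-1)) / (0 - (-1)) = 5
P[0,1] = (7 - 4) / (1 - 0) = 3
P[1,2] = (-22 - 7) / (2 - 1) = -29
P[-1,0,1] = (3 - 5) / (1 - (-1)) = -1
P[0,1,2] = (-29 - 3) / (2 - 0) = -16
P[-1,0,1,2] = (-16 - (-1)) / (2 - (-1)) = -5

-5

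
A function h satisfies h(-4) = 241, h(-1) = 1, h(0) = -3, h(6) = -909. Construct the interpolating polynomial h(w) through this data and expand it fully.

Build the Lagrange basis polynomials:
L_0(w) = (w + 1)w(w - 6) / [-120] = -(1/120)w^3 + (1/24)w^2 + (1/20)w
L_1(w) = (w + 4)w(w - 6) / [21] = (1/21)w^3 - (2/21)w^2 - (8/7)w
L_2(w) = (w + 4)(w + 1)(w - 6) / [-24] = -(1/24)w^3 + (1/24)w^2 + (13/12)w + 1
L_3(w) = (w + 4)(w + 1)w / [420] = (1/420)w^3 + (1/84)w^2 + (1/105)w
h(w) = 241·L_0 + 1·L_1 + (-3)·L_2 + (-909)·L_3
  241·L_0(w) = -(241/120)w^3 + (241/24)w^2 + (241/20)w
  1·L_1(w) = (1/21)w^3 - (2/21)w^2 - (8/7)w
  (-3)·L_2(w) = (1/8)w^3 - (1/8)w^2 - (13/4)w - 3
  (-909)·L_3(w) = -(303/140)w^3 - (303/28)w^2 - (303/35)w
Adding term by term: -4w^3 - w^2 - w - 3

h(w) = -4w^3 - w^2 - w - 3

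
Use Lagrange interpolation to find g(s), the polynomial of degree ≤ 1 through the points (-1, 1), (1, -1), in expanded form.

Build the Lagrange basis polynomials:
L_0(s) = (s - 1) / [-2] = -(1/2)s + 1/2
L_1(s) = (s + 1) / [2] = (1/2)s + 1/2
g(s) = 1·L_0 + (-1)·L_1
  1·L_0(s) = -(1/2)s + 1/2
  (-1)·L_1(s) = -(1/2)s - 1/2
Adding term by term: -s

g(s) = -s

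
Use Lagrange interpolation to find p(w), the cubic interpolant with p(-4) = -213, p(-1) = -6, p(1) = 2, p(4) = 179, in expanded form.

p(w) = 3w^3 - w^2 + w - 1

L_0(w) = (w + 1)(w - 1)(w - 4) / [-120] = -(1/120)w^3 + (1/30)w^2 + (1/120)w - 1/30
L_1(w) = (w + 4)(w - 1)(w - 4) / [30] = (1/30)w^3 - (1/30)w^2 - (8/15)w + 8/15
L_2(w) = (w + 4)(w + 1)(w - 4) / [-30] = -(1/30)w^3 - (1/30)w^2 + (8/15)w + 8/15
L_3(w) = (w + 4)(w + 1)(w - 1) / [120] = (1/120)w^3 + (1/30)w^2 - (1/120)w - 1/30
p(w) = (-213)·L_0 + (-6)·L_1 + 2·L_2 + 179·L_3
  (-213)·L_0(w) = (71/40)w^3 - (71/10)w^2 - (71/40)w + 71/10
  (-6)·L_1(w) = -(1/5)w^3 + (1/5)w^2 + (16/5)w - 16/5
  2·L_2(w) = -(1/15)w^3 - (1/15)w^2 + (16/15)w + 16/15
  179·L_3(w) = (179/120)w^3 + (179/30)w^2 - (179/120)w - 179/30
Adding term by term: 3w^3 - w^2 + w - 1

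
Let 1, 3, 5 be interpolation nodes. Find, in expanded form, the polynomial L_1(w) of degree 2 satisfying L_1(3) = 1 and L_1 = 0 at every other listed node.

L_1(w) = -(1/4)w^2 + (3/2)w - 5/4

L_1(w) = (w - 1)(w - 5) / [(2)·(-2)]
       = (w^2 - 6w + 5) / (-4)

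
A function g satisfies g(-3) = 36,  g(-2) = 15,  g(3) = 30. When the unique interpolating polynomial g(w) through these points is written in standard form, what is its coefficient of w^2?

L_0(w) = (w + 2)(w - 3) / [6] = (1/6)w^2 - (1/6)w - 1
L_1(w) = (w + 3)(w - 3) / [-5] = -(1/5)w^2 + 9/5
L_2(w) = (w + 3)(w + 2) / [30] = (1/30)w^2 + (1/6)w + 1/5
g(w) = 36·L_0 + 15·L_1 + 30·L_2
Only the coefficient of w^2 is needed; take it from each L_i and combine:
36·(1/6) + 15·(-1/5) + 30·(1/30) = 4

4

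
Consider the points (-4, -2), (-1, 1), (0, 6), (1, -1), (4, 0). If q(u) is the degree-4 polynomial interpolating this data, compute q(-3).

-203/10

Using Newton's divided-difference form:
q[-4,-1] = (1 - (-2)) / (-1 - (-4)) = 1
q[-1,0] = (6 - 1) / (0 - (-1)) = 5
q[0,1] = (-1 - 6) / (1 - 0) = -7
q[1,4] = (0 - (-1)) / (4 - 1) = 1/3
q[-4,-1,0] = (5 - 1) / (0 - (-4)) = 1
q[-1,0,1] = (-7 - 5) / (1 - (-1)) = -6
q[0,1,4] = (1/3 - (-7)) / (4 - 0) = 11/6
q[-4,-1,0,1] = (-6 - 1) / (1 - (-4)) = -7/5
q[-1,0,1,4] = (11/6 - (-6)) / (4 - (-1)) = 47/30
q[-4,-1,0,1,4] = (47/30 - (-7/5)) / (4 - (-4)) = 89/240
q(-3) = -2 + 1·(1) + 1·(1)·(-2) + (-7/5)·(1)·(-2)·(-3) + (89/240)·(1)·(-2)·(-3)·(-4) = -203/10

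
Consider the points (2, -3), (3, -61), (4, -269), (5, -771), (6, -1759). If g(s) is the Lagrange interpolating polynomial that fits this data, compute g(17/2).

Evaluate each Lagrange basis at s = 17/2:
L_0(17/2) = (11/2)·(9/2)·(7/2)·(5/2)/[(-1)·(-2)·(-3)·(-4)] = 1155/128
L_1(17/2) = (13/2)·(9/2)·(7/2)·(5/2)/[(1)·(-1)·(-2)·(-3)] = -1365/32
L_2(17/2) = (13/2)·(11/2)·(7/2)·(5/2)/[(2)·(1)·(-1)·(-2)] = 5005/64
L_3(17/2) = (13/2)·(11/2)·(9/2)·(5/2)/[(3)·(2)·(1)·(-1)] = -2145/32
L_4(17/2) = (13/2)·(11/2)·(9/2)·(7/2)/[(4)·(3)·(2)·(1)] = 3003/128
Sum: (-3)·(1155/128) + (-61)·(-1365/32) + (-269)·(5005/64) + (-771)·(-2145/32) + (-1759)·(3003/128) = -64387/8

-64387/8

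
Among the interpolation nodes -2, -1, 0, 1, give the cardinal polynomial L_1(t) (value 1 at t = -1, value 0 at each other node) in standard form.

L_1(t) = (t + 2)t(t - 1) / [(1)·(-1)·(-2)]
       = (t^3 + t^2 - 2t) / (2)

L_1(t) = (1/2)t^3 + (1/2)t^2 - t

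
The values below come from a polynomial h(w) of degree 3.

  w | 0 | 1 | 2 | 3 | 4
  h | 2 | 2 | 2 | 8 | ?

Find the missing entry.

The 4 known values determine h uniquely (degree ≤ 3).
Evaluate each Lagrange basis at w = 4:
L_0(4) = (3)·(2)·(1)/[(-1)·(-2)·(-3)] = -1
L_1(4) = (4)·(2)·(1)/[(1)·(-1)·(-2)] = 4
L_2(4) = (4)·(3)·(1)/[(2)·(1)·(-1)] = -6
L_3(4) = (4)·(3)·(2)/[(3)·(2)·(1)] = 4
Sum: 2·(-1) + 2·(4) + 2·(-6) + 8·(4) = 26

26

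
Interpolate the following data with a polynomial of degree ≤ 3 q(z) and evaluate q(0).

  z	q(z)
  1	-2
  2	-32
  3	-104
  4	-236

4

Using Newton's divided-difference form:
q[1,2] = (-32 - (-2)) / (2 - 1) = -30
q[2,3] = (-104 - (-32)) / (3 - 2) = -72
q[3,4] = (-236 - (-104)) / (4 - 3) = -132
q[1,2,3] = (-72 - (-30)) / (3 - 1) = -21
q[2,3,4] = (-132 - (-72)) / (4 - 2) = -30
q[1,2,3,4] = (-30 - (-21)) / (4 - 1) = -3
q(0) = -2 + (-30)·(-1) + (-21)·(-1)·(-2) + (-3)·(-1)·(-2)·(-3) = 4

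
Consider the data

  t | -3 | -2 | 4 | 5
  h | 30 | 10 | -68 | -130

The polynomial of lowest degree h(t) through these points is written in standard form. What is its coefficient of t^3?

-1

Build the Lagrange basis polynomials:
L_0(t) = (t + 2)(t - 4)(t - 5) / [-56] = -(1/56)t^3 + (1/8)t^2 - (1/28)t - 5/7
L_1(t) = (t + 3)(t - 4)(t - 5) / [42] = (1/42)t^3 - (1/7)t^2 - (1/6)t + 10/7
L_2(t) = (t + 3)(t + 2)(t - 5) / [-42] = -(1/42)t^3 + (19/42)t + 5/7
L_3(t) = (t + 3)(t + 2)(t - 4) / [56] = (1/56)t^3 + (1/56)t^2 - (1/4)t - 3/7
h(t) = 30·L_0 + 10·L_1 + (-68)·L_2 + (-130)·L_3
Only the coefficient of t^3 is needed; take it from each L_i and combine:
30·(-1/56) + 10·(1/42) + (-68)·(-1/42) + (-130)·(1/56) = -1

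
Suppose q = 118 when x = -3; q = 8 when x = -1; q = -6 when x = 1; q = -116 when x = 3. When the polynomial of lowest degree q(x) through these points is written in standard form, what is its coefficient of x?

-3

L_0(x) = (x + 1)(x - 1)(x - 3) / [-48] = -(1/48)x^3 + (1/16)x^2 + (1/48)x - 1/16
L_1(x) = (x + 3)(x - 1)(x - 3) / [16] = (1/16)x^3 - (1/16)x^2 - (9/16)x + 9/16
L_2(x) = (x + 3)(x + 1)(x - 3) / [-16] = -(1/16)x^3 - (1/16)x^2 + (9/16)x + 9/16
L_3(x) = (x + 3)(x + 1)(x - 1) / [48] = (1/48)x^3 + (1/16)x^2 - (1/48)x - 1/16
q(x) = 118·L_0 + 8·L_1 + (-6)·L_2 + (-116)·L_3
Only the coefficient of x is needed; take it from each L_i and combine:
118·(1/48) + 8·(-9/16) + (-6)·(9/16) + (-116)·(-1/48) = -3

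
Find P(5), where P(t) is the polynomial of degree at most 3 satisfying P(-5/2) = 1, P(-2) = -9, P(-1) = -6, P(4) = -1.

-1342/13

Evaluate each Lagrange basis at t = 5:
L_0(5) = (7)·(6)·(1)/[(-1/2)·(-3/2)·(-13/2)] = -112/13
L_1(5) = (15/2)·(6)·(1)/[(1/2)·(-1)·(-6)] = 15
L_2(5) = (15/2)·(7)·(1)/[(3/2)·(1)·(-5)] = -7
L_3(5) = (15/2)·(7)·(6)/[(13/2)·(6)·(5)] = 21/13
Sum: 1·(-112/13) + (-9)·(15) + (-6)·(-7) + (-1)·(21/13) = -1342/13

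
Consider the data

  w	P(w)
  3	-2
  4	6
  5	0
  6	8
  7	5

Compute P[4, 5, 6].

7

P[4,5] = (0 - 6) / (5 - 4) = -6
P[5,6] = (8 - 0) / (6 - 5) = 8
P[4,5,6] = (8 - (-6)) / (6 - 4) = 7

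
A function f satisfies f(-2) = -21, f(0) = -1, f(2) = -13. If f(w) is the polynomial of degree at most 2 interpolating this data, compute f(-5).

Using Newton's divided-difference form:
f[-2,0] = (-1 - (-21)) / (0 - (-2)) = 10
f[0,2] = (-13 - (-1)) / (2 - 0) = -6
f[-2,0,2] = (-6 - 10) / (2 - (-2)) = -4
f(-5) = -21 + 10·(-3) + (-4)·(-3)·(-5) = -111

-111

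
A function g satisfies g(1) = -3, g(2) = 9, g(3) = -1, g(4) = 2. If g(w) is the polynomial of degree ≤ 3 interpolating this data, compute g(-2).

Using Newton's divided-difference form:
g[1,2] = (9 - (-3)) / (2 - 1) = 12
g[2,3] = (-1 - 9) / (3 - 2) = -10
g[3,4] = (2 - (-1)) / (4 - 3) = 3
g[1,2,3] = (-10 - 12) / (3 - 1) = -11
g[2,3,4] = (3 - (-10)) / (4 - 2) = 13/2
g[1,2,3,4] = (13/2 - (-11)) / (4 - 1) = 35/6
g(-2) = -3 + 12·(-3) + (-11)·(-3)·(-4) + (35/6)·(-3)·(-4)·(-5) = -521

-521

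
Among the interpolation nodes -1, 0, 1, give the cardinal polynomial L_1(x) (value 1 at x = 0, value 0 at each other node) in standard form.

L_1(x) = -x^2 + 1

L_1(x) = (x + 1)(x - 1) / [(1)·(-1)]
       = (x^2 - 1) / (-1)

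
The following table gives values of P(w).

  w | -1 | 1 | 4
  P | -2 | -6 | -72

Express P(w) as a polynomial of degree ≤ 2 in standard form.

P(w) = -4w^2 - 2w

L_0(w) = (w - 1)(w - 4) / [10] = (1/10)w^2 - (1/2)w + 2/5
L_1(w) = (w + 1)(w - 4) / [-6] = -(1/6)w^2 + (1/2)w + 2/3
L_2(w) = (w + 1)(w - 1) / [15] = (1/15)w^2 - 1/15
P(w) = (-2)·L_0 + (-6)·L_1 + (-72)·L_2
  (-2)·L_0(w) = -(1/5)w^2 + w - 4/5
  (-6)·L_1(w) = w^2 - 3w - 4
  (-72)·L_2(w) = -(24/5)w^2 + 24/5
Adding term by term: -4w^2 - 2w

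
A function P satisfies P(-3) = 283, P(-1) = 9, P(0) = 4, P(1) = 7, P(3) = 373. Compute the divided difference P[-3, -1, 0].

P[-3,-1] = (9 - 283) / (-1 - (-3)) = -137
P[-1,0] = (4 - 9) / (0 - (-1)) = -5
P[-3,-1,0] = (-5 - (-137)) / (0 - (-3)) = 44

44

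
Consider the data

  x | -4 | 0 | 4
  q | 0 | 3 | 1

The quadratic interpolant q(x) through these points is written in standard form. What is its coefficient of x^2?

L_0(x) = x(x - 4) / [32] = (1/32)x^2 - (1/8)x
L_1(x) = (x + 4)(x - 4) / [-16] = -(1/16)x^2 + 1
L_2(x) = (x + 4)x / [32] = (1/32)x^2 + (1/8)x
q(x) = 0·L_0 + 3·L_1 + 1·L_2
Only the coefficient of x^2 is needed; take it from each L_i and combine:
0·(1/32) + 3·(-1/16) + 1·(1/32) = -5/32

-5/32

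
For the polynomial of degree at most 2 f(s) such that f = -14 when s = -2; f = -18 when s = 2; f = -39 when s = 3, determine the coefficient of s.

L_0(s) = (s - 2)(s - 3) / [20] = (1/20)s^2 - (1/4)s + 3/10
L_1(s) = (s + 2)(s - 3) / [-4] = -(1/4)s^2 + (1/4)s + 3/2
L_2(s) = (s + 2)(s - 2) / [5] = (1/5)s^2 - 4/5
f(s) = (-14)·L_0 + (-18)·L_1 + (-39)·L_2
Only the coefficient of s is needed; take it from each L_i and combine:
(-14)·(-1/4) + (-18)·(1/4) + (-39)·(0) = -1

-1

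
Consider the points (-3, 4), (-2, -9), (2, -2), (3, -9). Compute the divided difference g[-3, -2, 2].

g[-3,-2] = (-9 - 4) / (-2 - (-3)) = -13
g[-2,2] = (-2 - (-9)) / (2 - (-2)) = 7/4
g[-3,-2,2] = (7/4 - (-13)) / (2 - (-3)) = 59/20

59/20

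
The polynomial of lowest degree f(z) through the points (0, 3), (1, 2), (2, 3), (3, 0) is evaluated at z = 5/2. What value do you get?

19/8

Evaluate each Lagrange basis at z = 5/2:
L_0(5/2) = (3/2)·(1/2)·(-1/2)/[(-1)·(-2)·(-3)] = 1/16
L_1(5/2) = (5/2)·(1/2)·(-1/2)/[(1)·(-1)·(-2)] = -5/16
L_2(5/2) = (5/2)·(3/2)·(-1/2)/[(2)·(1)·(-1)] = 15/16
L_3(5/2) = (5/2)·(3/2)·(1/2)/[(3)·(2)·(1)] = 5/16
Sum: 3·(1/16) + 2·(-5/16) + 3·(15/16) + 0 = 19/8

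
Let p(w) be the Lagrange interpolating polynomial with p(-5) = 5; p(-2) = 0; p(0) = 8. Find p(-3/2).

Evaluate each Lagrange basis at w = -3/2:
L_0(-3/2) = (1/2)·(-3/2)/[(-3)·(-5)] = -1/20
L_1(-3/2) = (7/2)·(-3/2)/[(3)·(-2)] = 7/8
L_2(-3/2) = (7/2)·(1/2)/[(5)·(2)] = 7/40
Sum: 5·(-1/20) + 0 + 8·(7/40) = 23/20

23/20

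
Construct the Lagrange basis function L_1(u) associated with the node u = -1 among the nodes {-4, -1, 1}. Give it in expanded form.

L_1(u) = (u + 4)(u - 1) / [(3)·(-2)]
       = (u^2 + 3u - 4) / (-6)

L_1(u) = -(1/6)u^2 - (1/2)u + 2/3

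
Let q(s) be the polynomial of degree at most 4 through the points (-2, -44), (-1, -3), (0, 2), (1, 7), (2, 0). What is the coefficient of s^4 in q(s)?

-2

Build the Lagrange basis polynomials:
L_0(s) = (s + 1)s(s - 1)(s - 2) / [24] = (1/24)s^4 - (1/12)s^3 - (1/24)s^2 + (1/12)s
L_1(s) = (s + 2)s(s - 1)(s - 2) / [-6] = -(1/6)s^4 + (1/6)s^3 + (2/3)s^2 - (2/3)s
L_2(s) = (s + 2)(s + 1)(s - 1)(s - 2) / [4] = (1/4)s^4 - (5/4)s^2 + 1
L_3(s) = (s + 2)(s + 1)s(s - 2) / [-6] = -(1/6)s^4 - (1/6)s^3 + (2/3)s^2 + (2/3)s
L_4(s) = (s + 2)(s + 1)s(s - 1) / [24] = (1/24)s^4 + (1/12)s^3 - (1/24)s^2 - (1/12)s
q(s) = (-44)·L_0 + (-3)·L_1 + 2·L_2 + 7·L_3 + 0·L_4
Only the coefficient of s^4 is needed; take it from each L_i and combine:
(-44)·(1/24) + (-3)·(-1/6) + 2·(1/4) + 7·(-1/6) + 0·(1/24) = -2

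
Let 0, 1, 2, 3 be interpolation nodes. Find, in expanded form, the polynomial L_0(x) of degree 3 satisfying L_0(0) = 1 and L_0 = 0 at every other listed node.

L_0(x) = (x - 1)(x - 2)(x - 3) / [(-1)·(-2)·(-3)]
       = (x^3 - 6x^2 + 11x - 6) / (-6)

L_0(x) = -(1/6)x^3 + x^2 - (11/6)x + 1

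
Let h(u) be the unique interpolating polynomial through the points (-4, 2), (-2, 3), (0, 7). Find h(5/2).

519/32

Evaluate each Lagrange basis at u = 5/2:
L_0(5/2) = (9/2)·(5/2)/[(-2)·(-4)] = 45/32
L_1(5/2) = (13/2)·(5/2)/[(2)·(-2)] = -65/16
L_2(5/2) = (13/2)·(9/2)/[(4)·(2)] = 117/32
Sum: 2·(45/32) + 3·(-65/16) + 7·(117/32) = 519/32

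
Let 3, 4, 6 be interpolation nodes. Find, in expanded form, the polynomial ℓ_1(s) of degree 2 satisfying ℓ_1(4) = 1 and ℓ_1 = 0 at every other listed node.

ℓ_1(s) = -(1/2)s^2 + (9/2)s - 9

ℓ_1(s) = (s - 3)(s - 6) / [(1)·(-2)]
       = (s^2 - 9s + 18) / (-2)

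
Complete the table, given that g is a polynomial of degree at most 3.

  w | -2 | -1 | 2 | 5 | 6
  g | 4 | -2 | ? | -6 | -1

-155/14

The 4 known values determine g uniquely (degree ≤ 3).
Evaluate each Lagrange basis at w = 2:
L_0(2) = (3)·(-3)·(-4)/[(-1)·(-7)·(-8)] = -9/14
L_1(2) = (4)·(-3)·(-4)/[(1)·(-6)·(-7)] = 8/7
L_2(2) = (4)·(3)·(-4)/[(7)·(6)·(-1)] = 8/7
L_3(2) = (4)·(3)·(-3)/[(8)·(7)·(1)] = -9/14
Sum: 4·(-9/14) + (-2)·(8/7) + (-6)·(8/7) + (-1)·(-9/14) = -155/14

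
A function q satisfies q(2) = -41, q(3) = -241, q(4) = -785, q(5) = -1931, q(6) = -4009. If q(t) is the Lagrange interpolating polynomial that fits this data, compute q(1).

Evaluate each Lagrange basis at t = 1:
L_0(1) = (-2)·(-3)·(-4)·(-5)/[(-1)·(-2)·(-3)·(-4)] = 5
L_1(1) = (-1)·(-3)·(-4)·(-5)/[(1)·(-1)·(-2)·(-3)] = -10
L_2(1) = (-1)·(-2)·(-4)·(-5)/[(2)·(1)·(-1)·(-2)] = 10
L_3(1) = (-1)·(-2)·(-3)·(-5)/[(3)·(2)·(1)·(-1)] = -5
L_4(1) = (-1)·(-2)·(-3)·(-4)/[(4)·(3)·(2)·(1)] = 1
Sum: (-41)·(5) + (-241)·(-10) + (-785)·(10) + (-1931)·(-5) + (-4009)·(1) = 1

1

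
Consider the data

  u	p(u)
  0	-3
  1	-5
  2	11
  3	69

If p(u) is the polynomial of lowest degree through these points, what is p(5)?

Using Newton's divided-difference form:
p[0,1] = (-5 - (-3)) / (1 - 0) = -2
p[1,2] = (11 - (-5)) / (2 - 1) = 16
p[2,3] = (69 - 11) / (3 - 2) = 58
p[0,1,2] = (16 - (-2)) / (2 - 0) = 9
p[1,2,3] = (58 - 16) / (3 - 1) = 21
p[0,1,2,3] = (21 - 9) / (3 - 0) = 4
p(5) = -3 + (-2)·(5) + 9·(5)·(4) + 4·(5)·(4)·(3) = 407

407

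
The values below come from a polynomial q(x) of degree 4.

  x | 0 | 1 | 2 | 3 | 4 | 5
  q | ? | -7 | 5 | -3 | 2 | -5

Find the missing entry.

The 5 known values determine q uniquely (degree ≤ 4).
Evaluate each Lagrange basis at x = 0:
L_0(0) = (-2)·(-3)·(-4)·(-5)/[(-1)·(-2)·(-3)·(-4)] = 5
L_1(0) = (-1)·(-3)·(-4)·(-5)/[(1)·(-1)·(-2)·(-3)] = -10
L_2(0) = (-1)·(-2)·(-4)·(-5)/[(2)·(1)·(-1)·(-2)] = 10
L_3(0) = (-1)·(-2)·(-3)·(-5)/[(3)·(2)·(1)·(-1)] = -5
L_4(0) = (-1)·(-2)·(-3)·(-4)/[(4)·(3)·(2)·(1)] = 1
Sum: (-7)·(5) + 5·(-10) + (-3)·(10) + 2·(-5) + (-5)·(1) = -130

-130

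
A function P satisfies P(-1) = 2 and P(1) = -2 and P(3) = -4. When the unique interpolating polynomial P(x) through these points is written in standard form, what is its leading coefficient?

1/4

Build the Lagrange basis polynomials:
L_0(x) = (x - 1)(x - 3) / [8] = (1/8)x^2 - (1/2)x + 3/8
L_1(x) = (x + 1)(x - 3) / [-4] = -(1/4)x^2 + (1/2)x + 3/4
L_2(x) = (x + 1)(x - 1) / [8] = (1/8)x^2 - 1/8
P(x) = 2·L_0 + (-2)·L_1 + (-4)·L_2
Only the coefficient of x^2 is needed; take it from each L_i and combine:
2·(1/8) + (-2)·(-1/4) + (-4)·(1/8) = 1/4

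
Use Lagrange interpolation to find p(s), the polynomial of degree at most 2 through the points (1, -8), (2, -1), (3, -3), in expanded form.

p(s) = -(9/2)s^2 + (41/2)s - 24

L_0(s) = (s - 2)(s - 3) / [2] = (1/2)s^2 - (5/2)s + 3
L_1(s) = (s - 1)(s - 3) / [-1] = -s^2 + 4s - 3
L_2(s) = (s - 1)(s - 2) / [2] = (1/2)s^2 - (3/2)s + 1
p(s) = (-8)·L_0 + (-1)·L_1 + (-3)·L_2
  (-8)·L_0(s) = -4s^2 + 20s - 24
  (-1)·L_1(s) = s^2 - 4s + 3
  (-3)·L_2(s) = -(3/2)s^2 + (9/2)s - 3
Adding term by term: -(9/2)s^2 + (41/2)s - 24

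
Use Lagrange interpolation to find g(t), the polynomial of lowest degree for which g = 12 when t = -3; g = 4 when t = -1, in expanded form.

Build the Lagrange basis polynomials:
L_0(t) = (t + 1) / [-2] = -(1/2)t - 1/2
L_1(t) = (t + 3) / [2] = (1/2)t + 3/2
g(t) = 12·L_0 + 4·L_1
  12·L_0(t) = -6t - 6
  4·L_1(t) = 2t + 6
Adding term by term: -4t

g(t) = -4t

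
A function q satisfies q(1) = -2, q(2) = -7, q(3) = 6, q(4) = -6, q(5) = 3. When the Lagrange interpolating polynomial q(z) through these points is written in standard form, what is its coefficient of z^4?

89/24

L_0(z) = (z - 2)(z - 3)(z - 4)(z - 5) / [24] = (1/24)z^4 - (7/12)z^3 + (71/24)z^2 - (77/12)z + 5
L_1(z) = (z - 1)(z - 3)(z - 4)(z - 5) / [-6] = -(1/6)z^4 + (13/6)z^3 - (59/6)z^2 + (107/6)z - 10
L_2(z) = (z - 1)(z - 2)(z - 4)(z - 5) / [4] = (1/4)z^4 - 3z^3 + (49/4)z^2 - (39/2)z + 10
L_3(z) = (z - 1)(z - 2)(z - 3)(z - 5) / [-6] = -(1/6)z^4 + (11/6)z^3 - (41/6)z^2 + (61/6)z - 5
L_4(z) = (z - 1)(z - 2)(z - 3)(z - 4) / [24] = (1/24)z^4 - (5/12)z^3 + (35/24)z^2 - (25/12)z + 1
q(z) = (-2)·L_0 + (-7)·L_1 + 6·L_2 + (-6)·L_3 + 3·L_4
Only the coefficient of z^4 is needed; take it from each L_i and combine:
(-2)·(1/24) + (-7)·(-1/6) + 6·(1/4) + (-6)·(-1/6) + 3·(1/24) = 89/24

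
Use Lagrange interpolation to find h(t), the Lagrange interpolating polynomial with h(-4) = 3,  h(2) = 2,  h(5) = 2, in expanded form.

h(t) = (1/54)t^2 - (7/54)t + 59/27

Build the Lagrange basis polynomials:
L_0(t) = (t - 2)(t - 5) / [54] = (1/54)t^2 - (7/54)t + 5/27
L_1(t) = (t + 4)(t - 5) / [-18] = -(1/18)t^2 + (1/18)t + 10/9
L_2(t) = (t + 4)(t - 2) / [27] = (1/27)t^2 + (2/27)t - 8/27
h(t) = 3·L_0 + 2·L_1 + 2·L_2
  3·L_0(t) = (1/18)t^2 - (7/18)t + 5/9
  2·L_1(t) = -(1/9)t^2 + (1/9)t + 20/9
  2·L_2(t) = (2/27)t^2 + (4/27)t - 16/27
Adding term by term: (1/54)t^2 - (7/54)t + 59/27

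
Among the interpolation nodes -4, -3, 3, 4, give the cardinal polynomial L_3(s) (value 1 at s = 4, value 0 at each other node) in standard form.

L_3(s) = (s + 4)(s + 3)(s - 3) / [(8)·(7)·(1)]
       = (s^3 + 4s^2 - 9s - 36) / (56)

L_3(s) = (1/56)s^3 + (1/14)s^2 - (9/56)s - 9/14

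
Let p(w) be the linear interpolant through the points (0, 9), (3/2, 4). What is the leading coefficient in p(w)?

-10/3

L_0(w) = (w - 3/2) / [-3/2] = -(2/3)w + 1
L_1(w) = w / [3/2] = (2/3)w
p(w) = 9·L_0 + 4·L_1
Only the coefficient of w is needed; take it from each L_i and combine:
9·(-2/3) + 4·(2/3) = -10/3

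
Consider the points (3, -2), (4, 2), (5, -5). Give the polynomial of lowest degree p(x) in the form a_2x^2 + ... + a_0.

Build the Lagrange basis polynomials:
L_0(x) = (x - 4)(x - 5) / [2] = (1/2)x^2 - (9/2)x + 10
L_1(x) = (x - 3)(x - 5) / [-1] = -x^2 + 8x - 15
L_2(x) = (x - 3)(x - 4) / [2] = (1/2)x^2 - (7/2)x + 6
p(x) = (-2)·L_0 + 2·L_1 + (-5)·L_2
  (-2)·L_0(x) = -x^2 + 9x - 20
  2·L_1(x) = -2x^2 + 16x - 30
  (-5)·L_2(x) = -(5/2)x^2 + (35/2)x - 30
Adding term by term: -(11/2)x^2 + (85/2)x - 80

p(x) = -(11/2)x^2 + (85/2)x - 80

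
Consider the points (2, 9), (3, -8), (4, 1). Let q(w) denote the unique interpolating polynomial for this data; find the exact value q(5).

36

L_0(5) = (2)·(1)/[(-1)·(-2)] = 1
L_1(5) = (3)·(1)/[(1)·(-1)] = -3
L_2(5) = (3)·(2)/[(2)·(1)] = 3
Sum: 9·(1) + (-8)·(-3) + 1·(3) = 36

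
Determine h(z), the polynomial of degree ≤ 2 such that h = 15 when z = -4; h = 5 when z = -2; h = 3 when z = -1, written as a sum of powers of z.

h(z) = z^2 + z + 3

Build the Lagrange basis polynomials:
L_0(z) = (z + 2)(z + 1) / [6] = (1/6)z^2 + (1/2)z + 1/3
L_1(z) = (z + 4)(z + 1) / [-2] = -(1/2)z^2 - (5/2)z - 2
L_2(z) = (z + 4)(z + 2) / [3] = (1/3)z^2 + 2z + 8/3
h(z) = 15·L_0 + 5·L_1 + 3·L_2
  15·L_0(z) = (5/2)z^2 + (15/2)z + 5
  5·L_1(z) = -(5/2)z^2 - (25/2)z - 10
  3·L_2(z) = z^2 + 6z + 8
Adding term by term: z^2 + z + 3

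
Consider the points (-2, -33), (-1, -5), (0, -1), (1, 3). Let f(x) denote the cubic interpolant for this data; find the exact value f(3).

Evaluate each Lagrange basis at x = 3:
L_0(3) = (4)·(3)·(2)/[(-1)·(-2)·(-3)] = -4
L_1(3) = (5)·(3)·(2)/[(1)·(-1)·(-2)] = 15
L_2(3) = (5)·(4)·(2)/[(2)·(1)·(-1)] = -20
L_3(3) = (5)·(4)·(3)/[(3)·(2)·(1)] = 10
Sum: (-33)·(-4) + (-5)·(15) + (-1)·(-20) + 3·(10) = 107

107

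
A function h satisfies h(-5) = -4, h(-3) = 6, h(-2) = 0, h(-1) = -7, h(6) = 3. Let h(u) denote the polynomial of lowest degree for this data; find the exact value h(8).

L_0(8) = (11)·(10)·(9)·(2)/[(-2)·(-3)·(-4)·(-11)] = 15/2
L_1(8) = (13)·(10)·(9)·(2)/[(2)·(-1)·(-2)·(-9)] = -65
L_2(8) = (13)·(11)·(9)·(2)/[(3)·(1)·(-1)·(-8)] = 429/4
L_3(8) = (13)·(11)·(10)·(2)/[(4)·(2)·(1)·(-7)] = -715/14
L_4(8) = (13)·(11)·(10)·(9)/[(11)·(9)·(8)·(7)] = 65/28
Sum: (-4)·(15/2) + 6·(-65) + 0 + (-7)·(-715/14) + 3·(65/28) = -1555/28

-1555/28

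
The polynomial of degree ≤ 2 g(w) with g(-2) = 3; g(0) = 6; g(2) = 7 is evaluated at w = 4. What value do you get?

L_0(4) = (4)·(2)/[(-2)·(-4)] = 1
L_1(4) = (6)·(2)/[(2)·(-2)] = -3
L_2(4) = (6)·(4)/[(4)·(2)] = 3
Sum: 3·(1) + 6·(-3) + 7·(3) = 6

6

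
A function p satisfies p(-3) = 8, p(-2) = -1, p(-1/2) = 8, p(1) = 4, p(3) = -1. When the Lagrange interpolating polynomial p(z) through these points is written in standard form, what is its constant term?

Build the Lagrange basis polynomials:
L_0(z) = (z + 2)(z + 1/2)(z - 1)(z - 3) / [60] = (1/60)z^4 - (1/40)z^3 - (1/10)z^2 + (7/120)z + 1/20
L_1(z) = (z + 3)(z + 1/2)(z - 1)(z - 3) / [-45/2] = -(2/45)z^4 + (1/45)z^3 + (19/45)z^2 - (1/5)z - 1/5
L_2(z) = (z + 3)(z + 2)(z - 1)(z - 3) / [315/16] = (16/315)z^4 + (16/315)z^3 - (176/315)z^2 - (16/35)z + 32/35
L_3(z) = (z + 3)(z + 2)(z + 1/2)(z - 3) / [-36] = -(1/36)z^4 - (5/72)z^3 + (2/9)z^2 + (5/8)z + 1/4
L_4(z) = (z + 3)(z + 2)(z + 1/2)(z - 1) / [210] = (1/210)z^4 + (3/140)z^3 + (1/70)z^2 - (11/420)z - 1/70
p(z) = 8·L_0 + (-1)·L_1 + 8·L_2 + 4·L_3 + (-1)·L_4
Only the constant term is needed; take it from each L_i and combine:
8·(1/20) + (-1)·(-1/5) + 8·(32/35) + 4·(1/4) + (-1)·(-1/70) = 125/14

125/14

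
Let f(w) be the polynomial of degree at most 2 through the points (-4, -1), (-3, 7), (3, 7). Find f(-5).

Using Newton's divided-difference form:
f[-4,-3] = (7 - (-1)) / (-3 - (-4)) = 8
f[-3,3] = (7 - 7) / (3 - (-3)) = 0
f[-4,-3,3] = (0 - 8) / (3 - (-4)) = -8/7
f(-5) = -1 + 8·(-1) + (-8/7)·(-1)·(-2) = -79/7

-79/7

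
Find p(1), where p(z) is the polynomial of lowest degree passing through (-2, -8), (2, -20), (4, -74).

L_0(1) = (-1)·(-3)/[(-4)·(-6)] = 1/8
L_1(1) = (3)·(-3)/[(4)·(-2)] = 9/8
L_2(1) = (3)·(-1)/[(6)·(2)] = -1/4
Sum: (-8)·(1/8) + (-20)·(9/8) + (-74)·(-1/4) = -5

-5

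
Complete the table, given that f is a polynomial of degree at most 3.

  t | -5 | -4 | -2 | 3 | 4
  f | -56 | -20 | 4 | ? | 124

The 4 known values determine f uniquely (degree ≤ 3).
Evaluate each Lagrange basis at t = 3:
L_0(3) = (7)·(5)·(-1)/[(-1)·(-3)·(-9)] = 35/27
L_1(3) = (8)·(5)·(-1)/[(1)·(-2)·(-8)] = -5/2
L_2(3) = (8)·(7)·(-1)/[(3)·(2)·(-6)] = 14/9
L_3(3) = (8)·(7)·(5)/[(9)·(8)·(6)] = 35/54
Sum: (-56)·(35/27) + (-20)·(-5/2) + 4·(14/9) + 124·(35/54) = 64

64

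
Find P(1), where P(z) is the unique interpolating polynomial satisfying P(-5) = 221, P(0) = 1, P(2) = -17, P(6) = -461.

L_0(1) = (1)·(-1)·(-5)/[(-5)·(-7)·(-11)] = -1/77
L_1(1) = (6)·(-1)·(-5)/[(5)·(-2)·(-6)] = 1/2
L_2(1) = (6)·(1)·(-5)/[(7)·(2)·(-4)] = 15/28
L_3(1) = (6)·(1)·(-1)/[(11)·(6)·(4)] = -1/44
Sum: 221·(-1/77) + 1·(1/2) + (-17)·(15/28) + (-461)·(-1/44) = -1

-1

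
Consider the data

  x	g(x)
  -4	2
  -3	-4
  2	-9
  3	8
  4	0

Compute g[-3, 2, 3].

g[-3,2] = (-9 - (-4)) / (2 - (-3)) = -1
g[2,3] = (8 - (-9)) / (3 - 2) = 17
g[-3,2,3] = (17 - (-1)) / (3 - (-3)) = 3

3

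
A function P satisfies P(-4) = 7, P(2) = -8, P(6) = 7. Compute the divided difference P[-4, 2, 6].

5/8

P[-4,2] = (-8 - 7) / (2 - (-4)) = -5/2
P[2,6] = (7 - (-8)) / (6 - 2) = 15/4
P[-4,2,6] = (15/4 - (-5/2)) / (6 - (-4)) = 5/8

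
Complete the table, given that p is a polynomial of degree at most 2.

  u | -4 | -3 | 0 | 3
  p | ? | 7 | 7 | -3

43/9

The 3 known values determine p uniquely (degree ≤ 2).
Evaluate each Lagrange basis at u = -4:
L_0(-4) = (-4)·(-7)/[(-3)·(-6)] = 14/9
L_1(-4) = (-1)·(-7)/[(3)·(-3)] = -7/9
L_2(-4) = (-1)·(-4)/[(6)·(3)] = 2/9
Sum: 7·(14/9) + 7·(-7/9) + (-3)·(2/9) = 43/9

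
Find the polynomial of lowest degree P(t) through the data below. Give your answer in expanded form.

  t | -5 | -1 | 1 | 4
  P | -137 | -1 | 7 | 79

P(t) = t^3 + 3t + 3

Newton's divided differences:
P[-5,-1] = (-1 - (-137)) / (-1 - (-5)) = 34
P[-1,1] = (7 - (-1)) / (1 - (-1)) = 4
P[1,4] = (79 - 7) / (4 - 1) = 24
P[-5,-1,1] = (4 - 34) / (1 - (-5)) = -5
P[-1,1,4] = (24 - 4) / (4 - (-1)) = 4
P[-5,-1,1,4] = (4 - (-5)) / (4 - (-5)) = 1
P(t) = -137 + 34·(t + 5) + (-5)·(t + 5)(t + 1) + 1·(t + 5)(t + 1)(t - 1)
Expanding: P(t) = t^3 + 3t + 3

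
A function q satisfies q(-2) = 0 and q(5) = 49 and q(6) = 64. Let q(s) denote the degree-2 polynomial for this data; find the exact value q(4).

Using Newton's divided-difference form:
q[-2,5] = (49 - 0) / (5 - (-2)) = 7
q[5,6] = (64 - 49) / (6 - 5) = 15
q[-2,5,6] = (15 - 7) / (6 - (-2)) = 1
q(4) = 0 + 7·(6) + 1·(6)·(-1) = 36

36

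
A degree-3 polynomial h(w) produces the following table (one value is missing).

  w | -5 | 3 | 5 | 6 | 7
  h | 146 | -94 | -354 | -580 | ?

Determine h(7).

-886

The 4 known values determine h uniquely (degree ≤ 3).
L_0(7) = (4)·(2)·(1)/[(-8)·(-10)·(-11)] = -1/110
L_1(7) = (12)·(2)·(1)/[(8)·(-2)·(-3)] = 1/2
L_2(7) = (12)·(4)·(1)/[(10)·(2)·(-1)] = -12/5
L_3(7) = (12)·(4)·(2)/[(11)·(3)·(1)] = 32/11
Sum: 146·(-1/110) + (-94)·(1/2) + (-354)·(-12/5) + (-580)·(32/11) = -886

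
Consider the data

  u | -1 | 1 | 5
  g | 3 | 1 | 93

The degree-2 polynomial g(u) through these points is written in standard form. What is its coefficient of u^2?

The leading coefficient equals the top divided difference g[-1,1,5].
g[-1,1] = (1 - 3) / (1 - (-1)) = -1
g[1,5] = (93 - 1) / (5 - 1) = 23
g[-1,1,5] = (23 - (-1)) / (5 - (-1)) = 4

4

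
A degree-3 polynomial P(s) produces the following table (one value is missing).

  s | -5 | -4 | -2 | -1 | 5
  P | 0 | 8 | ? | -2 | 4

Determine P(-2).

451/90

The 4 known values determine P uniquely (degree ≤ 3).
Evaluate each Lagrange basis at s = -2:
L_0(-2) = (2)·(-1)·(-7)/[(-1)·(-4)·(-10)] = -7/20
L_1(-2) = (3)·(-1)·(-7)/[(1)·(-3)·(-9)] = 7/9
L_2(-2) = (3)·(2)·(-7)/[(4)·(3)·(-6)] = 7/12
L_3(-2) = (3)·(2)·(-1)/[(10)·(9)·(6)] = -1/90
Sum: 0 + 8·(7/9) + (-2)·(7/12) + 4·(-1/90) = 451/90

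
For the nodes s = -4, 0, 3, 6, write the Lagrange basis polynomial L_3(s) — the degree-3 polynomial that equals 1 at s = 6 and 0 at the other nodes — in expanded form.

L_3(s) = (s + 4)s(s - 3) / [(10)·(6)·(3)]
       = (s^3 + s^2 - 12s) / (180)

L_3(s) = (1/180)s^3 + (1/180)s^2 - (1/15)s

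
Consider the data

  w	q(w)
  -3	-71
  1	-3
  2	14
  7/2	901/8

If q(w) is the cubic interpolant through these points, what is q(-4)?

Using Newton's divided-difference form:
q[-3,1] = (-3 - (-71)) / (1 - (-3)) = 17
q[1,2] = (14 - (-3)) / (2 - 1) = 17
q[2,7/2] = (901/8 - 14) / (7/2 - 2) = 263/4
q[-3,1,2] = (17 - 17) / (2 - (-3)) = 0
q[1,2,7/2] = (263/4 - 17) / (7/2 - 1) = 39/2
q[-3,1,2,7/2] = (39/2 - 0) / (7/2 - (-3)) = 3
q(-4) = -71 + 17·(-1) + 0·(-1)·(-5) + 3·(-1)·(-5)·(-6) = -178

-178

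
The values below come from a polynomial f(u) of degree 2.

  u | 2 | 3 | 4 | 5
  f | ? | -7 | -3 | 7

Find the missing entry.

The 3 known values determine f uniquely (degree ≤ 2).
L_0(2) = (-2)·(-3)/[(-1)·(-2)] = 3
L_1(2) = (-1)·(-3)/[(1)·(-1)] = -3
L_2(2) = (-1)·(-2)/[(2)·(1)] = 1
Sum: (-7)·(3) + (-3)·(-3) + 7·(1) = -5

-5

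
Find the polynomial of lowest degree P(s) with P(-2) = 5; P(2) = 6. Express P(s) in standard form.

P(s) = (1/4)s + 11/2

Build the Lagrange basis polynomials:
L_0(s) = (s - 2) / [-4] = -(1/4)s + 1/2
L_1(s) = (s + 2) / [4] = (1/4)s + 1/2
P(s) = 5·L_0 + 6·L_1
  5·L_0(s) = -(5/4)s + 5/2
  6·L_1(s) = (3/2)s + 3
Adding term by term: (1/4)s + 11/2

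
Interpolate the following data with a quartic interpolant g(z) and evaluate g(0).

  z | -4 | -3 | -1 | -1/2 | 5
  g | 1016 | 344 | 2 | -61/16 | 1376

Evaluate each Lagrange basis at z = 0:
L_0(0) = (3)·(1)·(1/2)·(-5)/[(-1)·(-3)·(-7/2)·(-9)] = -5/63
L_1(0) = (4)·(1)·(1/2)·(-5)/[(1)·(-2)·(-5/2)·(-8)] = 1/4
L_2(0) = (4)·(3)·(1/2)·(-5)/[(3)·(2)·(-1/2)·(-6)] = -5/3
L_3(0) = (4)·(3)·(1)·(-5)/[(7/2)·(5/2)·(1/2)·(-11/2)] = 192/77
L_4(0) = (4)·(3)·(1)·(1/2)/[(9)·(8)·(6)·(11/2)] = 1/396
Sum: 1016·(-5/63) + 344·(1/4) + 2·(-5/3) + (-61/16)·(192/77) + 1376·(1/396) = -4

-4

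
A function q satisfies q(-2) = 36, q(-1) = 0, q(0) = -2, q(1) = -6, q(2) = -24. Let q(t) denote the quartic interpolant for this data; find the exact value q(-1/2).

Evaluate each Lagrange basis at t = -1/2:
L_0(-1/2) = (1/2)·(-1/2)·(-3/2)·(-5/2)/[(-1)·(-2)·(-3)·(-4)] = -5/128
L_1(-1/2) = (3/2)·(-1/2)·(-3/2)·(-5/2)/[(1)·(-1)·(-2)·(-3)] = 15/32
L_2(-1/2) = (3/2)·(1/2)·(-3/2)·(-5/2)/[(2)·(1)·(-1)·(-2)] = 45/64
L_3(-1/2) = (3/2)·(1/2)·(-1/2)·(-5/2)/[(3)·(2)·(1)·(-1)] = -5/32
L_4(-1/2) = (3/2)·(1/2)·(-1/2)·(-3/2)/[(4)·(3)·(2)·(1)] = 3/128
Sum: 36·(-5/128) + 0 + (-2)·(45/64) + (-6)·(-5/32) + (-24)·(3/128) = -39/16

-39/16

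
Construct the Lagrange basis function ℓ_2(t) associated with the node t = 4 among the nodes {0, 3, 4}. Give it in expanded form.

ℓ_2(t) = t(t - 3) / [(4)·(1)]
       = (t^2 - 3t) / (4)

ℓ_2(t) = (1/4)t^2 - (3/4)t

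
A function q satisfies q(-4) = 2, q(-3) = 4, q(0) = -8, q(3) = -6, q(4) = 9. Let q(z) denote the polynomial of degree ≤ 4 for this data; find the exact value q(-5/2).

36149/10752

L_0(-5/2) = (1/2)·(-5/2)·(-11/2)·(-13/2)/[(-1)·(-4)·(-7)·(-8)] = -715/3584
L_1(-5/2) = (3/2)·(-5/2)·(-11/2)·(-13/2)/[(1)·(-3)·(-6)·(-7)] = 715/672
L_2(-5/2) = (3/2)·(1/2)·(-11/2)·(-13/2)/[(4)·(3)·(-3)·(-4)] = 143/768
L_3(-5/2) = (3/2)·(1/2)·(-5/2)·(-13/2)/[(7)·(6)·(3)·(-1)] = -65/672
L_4(-5/2) = (3/2)·(1/2)·(-5/2)·(-11/2)/[(8)·(7)·(4)·(1)] = 165/3584
Sum: 2·(-715/3584) + 4·(715/672) + (-8)·(143/768) + (-6)·(-65/672) + 9·(165/3584) = 36149/10752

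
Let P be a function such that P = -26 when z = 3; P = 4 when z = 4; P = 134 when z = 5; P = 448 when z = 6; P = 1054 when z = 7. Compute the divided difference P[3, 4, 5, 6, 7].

1

P[3,4] = (4 - (-26)) / (4 - 3) = 30
P[4,5] = (134 - 4) / (5 - 4) = 130
P[5,6] = (448 - 134) / (6 - 5) = 314
P[6,7] = (1054 - 448) / (7 - 6) = 606
P[3,4,5] = (130 - 30) / (5 - 3) = 50
P[4,5,6] = (314 - 130) / (6 - 4) = 92
P[5,6,7] = (606 - 314) / (7 - 5) = 146
P[3,4,5,6] = (92 - 50) / (6 - 3) = 14
P[4,5,6,7] = (146 - 92) / (7 - 4) = 18
P[3,4,5,6,7] = (18 - 14) / (7 - 3) = 1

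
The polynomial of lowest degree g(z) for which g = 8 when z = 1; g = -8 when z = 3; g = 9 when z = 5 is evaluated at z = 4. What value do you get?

-29/8

Using Newton's divided-difference form:
g[1,3] = (-8 - 8) / (3 - 1) = -8
g[3,5] = (9 - (-8)) / (5 - 3) = 17/2
g[1,3,5] = (17/2 - (-8)) / (5 - 1) = 33/8
g(4) = 8 + (-8)·(3) + (33/8)·(3)·(1) = -29/8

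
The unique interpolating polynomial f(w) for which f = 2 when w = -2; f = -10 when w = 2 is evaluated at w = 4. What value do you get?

L_0(4) = (2)/[(-4)] = -1/2
L_1(4) = (6)/[(4)] = 3/2
Sum: 2·(-1/2) + (-10)·(3/2) = -16

-16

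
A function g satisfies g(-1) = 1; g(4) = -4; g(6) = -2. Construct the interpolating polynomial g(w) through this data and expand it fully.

Newton's divided differences:
g[-1,4] = (-4 - 1) / (4 - (-1)) = -1
g[4,6] = (-2 - (-4)) / (6 - 4) = 1
g[-1,4,6] = (1 - (-1)) / (6 - (-1)) = 2/7
g(w) = 1 + (-1)·(w + 1) + (2/7)·(w + 1)(w - 4)
Expanding: g(w) = (2/7)w^2 - (13/7)w - 8/7

g(w) = (2/7)w^2 - (13/7)w - 8/7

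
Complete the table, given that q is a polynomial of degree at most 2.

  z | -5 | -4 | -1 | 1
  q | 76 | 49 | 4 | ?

4

The 3 known values determine q uniquely (degree ≤ 2).
L_0(1) = (5)·(2)/[(-1)·(-4)] = 5/2
L_1(1) = (6)·(2)/[(1)·(-3)] = -4
L_2(1) = (6)·(5)/[(4)·(3)] = 5/2
Sum: 76·(5/2) + 49·(-4) + 4·(5/2) = 4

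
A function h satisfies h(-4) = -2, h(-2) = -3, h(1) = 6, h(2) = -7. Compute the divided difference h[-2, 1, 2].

h[-2,1] = (6 - (-3)) / (1 - (-2)) = 3
h[1,2] = (-7 - 6) / (2 - 1) = -13
h[-2,1,2] = (-13 - 3) / (2 - (-2)) = -4

-4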